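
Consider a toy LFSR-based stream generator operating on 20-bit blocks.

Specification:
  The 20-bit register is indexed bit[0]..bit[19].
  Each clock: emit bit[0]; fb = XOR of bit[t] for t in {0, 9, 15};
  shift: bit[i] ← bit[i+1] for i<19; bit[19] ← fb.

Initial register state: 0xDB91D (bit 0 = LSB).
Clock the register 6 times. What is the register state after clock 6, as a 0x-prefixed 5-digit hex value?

0x6B6E4

reg_0 = 0xDB91D
clock 1: out=1, reg = 0x6DC8E
clock 2: out=0, reg = 0xB6E47
clock 3: out=1, reg = 0x5B723
clock 4: out=1, reg = 0xADB91
clock 5: out=1, reg = 0xD6DC8
clock 6: out=0, reg = 0x6B6E4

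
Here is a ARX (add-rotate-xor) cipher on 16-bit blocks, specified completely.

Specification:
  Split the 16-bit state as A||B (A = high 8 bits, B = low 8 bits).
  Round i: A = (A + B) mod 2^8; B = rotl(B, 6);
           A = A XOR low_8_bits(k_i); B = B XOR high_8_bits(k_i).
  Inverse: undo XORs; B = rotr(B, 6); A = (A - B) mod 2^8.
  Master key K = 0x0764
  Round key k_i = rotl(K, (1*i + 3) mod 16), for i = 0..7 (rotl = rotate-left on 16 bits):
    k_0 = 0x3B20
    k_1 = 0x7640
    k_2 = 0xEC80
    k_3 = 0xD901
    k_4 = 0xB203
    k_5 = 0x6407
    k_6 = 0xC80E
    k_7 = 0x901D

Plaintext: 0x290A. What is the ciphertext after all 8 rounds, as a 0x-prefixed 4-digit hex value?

0x564D

s_0 = plaintext = 0x290A
s_1 = Round(s_0, k_0) = 0x13B9
s_2 = Round(s_1, k_1) = 0x8C18
s_3 = Round(s_2, k_2) = 0x24EA
s_4 = Round(s_3, k_3) = 0x0F63
s_5 = Round(s_4, k_4) = 0x716A
s_6 = Round(s_5, k_5) = 0xDCFE
s_7 = Round(s_6, k_6) = 0xD477
s_8 = Round(s_7, k_7) = 0x564D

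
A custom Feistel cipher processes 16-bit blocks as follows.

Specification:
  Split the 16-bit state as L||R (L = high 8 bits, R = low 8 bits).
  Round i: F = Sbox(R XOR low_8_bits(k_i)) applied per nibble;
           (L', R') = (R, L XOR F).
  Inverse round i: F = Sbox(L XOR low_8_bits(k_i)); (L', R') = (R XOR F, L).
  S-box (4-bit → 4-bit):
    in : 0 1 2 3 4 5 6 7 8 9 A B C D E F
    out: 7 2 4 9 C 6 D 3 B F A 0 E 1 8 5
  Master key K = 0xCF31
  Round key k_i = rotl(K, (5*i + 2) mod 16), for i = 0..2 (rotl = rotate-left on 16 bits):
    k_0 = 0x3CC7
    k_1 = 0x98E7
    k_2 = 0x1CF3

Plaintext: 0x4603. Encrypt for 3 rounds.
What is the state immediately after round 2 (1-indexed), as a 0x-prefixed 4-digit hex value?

s_0 = plaintext = 0x4603
s_1 = Round(s_0, k_0) = 0x03AA
s_2 = Round(s_1, k_1) = 0xAAC2
s_3 = Round(s_2, k_2) = 0xC238

0xAAC2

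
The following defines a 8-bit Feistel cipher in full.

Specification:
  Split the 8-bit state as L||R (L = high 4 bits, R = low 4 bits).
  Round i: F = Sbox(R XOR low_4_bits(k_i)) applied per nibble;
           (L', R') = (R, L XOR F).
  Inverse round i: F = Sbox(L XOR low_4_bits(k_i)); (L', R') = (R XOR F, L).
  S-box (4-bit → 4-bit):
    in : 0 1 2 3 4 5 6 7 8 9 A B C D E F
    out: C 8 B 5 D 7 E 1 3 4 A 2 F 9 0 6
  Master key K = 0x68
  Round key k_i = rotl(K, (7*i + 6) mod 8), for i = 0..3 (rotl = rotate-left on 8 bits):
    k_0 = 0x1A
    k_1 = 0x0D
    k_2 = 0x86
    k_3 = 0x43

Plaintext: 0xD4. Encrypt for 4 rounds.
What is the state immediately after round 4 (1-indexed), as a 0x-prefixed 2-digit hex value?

0xD8

s_0 = plaintext = 0xD4
s_1 = Round(s_0, k_0) = 0x4D
s_2 = Round(s_1, k_1) = 0xD8
s_3 = Round(s_2, k_2) = 0x8D
s_4 = Round(s_3, k_3) = 0xD8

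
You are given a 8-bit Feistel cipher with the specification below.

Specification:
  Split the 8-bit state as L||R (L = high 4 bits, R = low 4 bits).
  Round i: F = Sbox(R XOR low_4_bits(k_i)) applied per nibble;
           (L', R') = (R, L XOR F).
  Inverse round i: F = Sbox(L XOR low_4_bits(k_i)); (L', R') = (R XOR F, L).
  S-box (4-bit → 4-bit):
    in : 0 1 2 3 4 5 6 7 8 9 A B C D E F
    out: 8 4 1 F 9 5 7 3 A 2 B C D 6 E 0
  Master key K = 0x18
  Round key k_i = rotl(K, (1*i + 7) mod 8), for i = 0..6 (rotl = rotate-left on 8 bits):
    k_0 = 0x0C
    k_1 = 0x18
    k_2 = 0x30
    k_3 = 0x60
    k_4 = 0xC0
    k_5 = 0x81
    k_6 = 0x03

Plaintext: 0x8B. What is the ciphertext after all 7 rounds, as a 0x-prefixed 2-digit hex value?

0x23

s_0 = plaintext = 0x8B
s_1 = Round(s_0, k_0) = 0xBB
s_2 = Round(s_1, k_1) = 0xB4
s_3 = Round(s_2, k_2) = 0x42
s_4 = Round(s_3, k_3) = 0x25
s_5 = Round(s_4, k_4) = 0x57
s_6 = Round(s_5, k_5) = 0x72
s_7 = Round(s_6, k_6) = 0x23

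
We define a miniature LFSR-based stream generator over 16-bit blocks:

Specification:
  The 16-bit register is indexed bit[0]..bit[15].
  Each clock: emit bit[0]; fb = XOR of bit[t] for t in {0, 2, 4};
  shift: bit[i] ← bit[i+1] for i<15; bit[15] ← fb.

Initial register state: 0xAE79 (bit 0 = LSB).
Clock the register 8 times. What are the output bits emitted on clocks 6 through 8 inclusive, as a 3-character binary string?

reg_0 = 0xAE79
clock 1: out=1, reg = 0x573C
clock 2: out=0, reg = 0x2B9E
clock 3: out=0, reg = 0x15CF
clock 4: out=1, reg = 0x0AE7
clock 5: out=1, reg = 0x0573
clock 6: out=1, reg = 0x02B9
clock 7: out=1, reg = 0x015C
clock 8: out=0, reg = 0x00AE

110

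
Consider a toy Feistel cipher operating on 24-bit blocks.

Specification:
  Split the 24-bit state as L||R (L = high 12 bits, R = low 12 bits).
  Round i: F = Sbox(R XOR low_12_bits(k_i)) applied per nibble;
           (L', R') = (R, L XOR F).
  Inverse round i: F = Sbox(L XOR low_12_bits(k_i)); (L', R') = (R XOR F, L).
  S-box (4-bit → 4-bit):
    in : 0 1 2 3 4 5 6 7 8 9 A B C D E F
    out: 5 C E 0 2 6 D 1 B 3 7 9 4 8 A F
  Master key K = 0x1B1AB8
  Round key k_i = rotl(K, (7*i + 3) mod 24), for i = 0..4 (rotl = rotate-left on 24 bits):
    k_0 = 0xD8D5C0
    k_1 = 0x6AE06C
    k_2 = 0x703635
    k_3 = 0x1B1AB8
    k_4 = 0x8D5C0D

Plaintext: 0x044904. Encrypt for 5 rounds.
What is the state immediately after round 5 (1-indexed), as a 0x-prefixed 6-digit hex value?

s_0 = plaintext = 0x044904
s_1 = Round(s_0, k_0) = 0x904406
s_2 = Round(s_1, k_1) = 0x406BD3
s_3 = Round(s_2, k_2) = 0xBD3CAB
s_4 = Round(s_3, k_3) = 0xCAB613
s_5 = Round(s_4, k_4) = 0x613B61

0x613B61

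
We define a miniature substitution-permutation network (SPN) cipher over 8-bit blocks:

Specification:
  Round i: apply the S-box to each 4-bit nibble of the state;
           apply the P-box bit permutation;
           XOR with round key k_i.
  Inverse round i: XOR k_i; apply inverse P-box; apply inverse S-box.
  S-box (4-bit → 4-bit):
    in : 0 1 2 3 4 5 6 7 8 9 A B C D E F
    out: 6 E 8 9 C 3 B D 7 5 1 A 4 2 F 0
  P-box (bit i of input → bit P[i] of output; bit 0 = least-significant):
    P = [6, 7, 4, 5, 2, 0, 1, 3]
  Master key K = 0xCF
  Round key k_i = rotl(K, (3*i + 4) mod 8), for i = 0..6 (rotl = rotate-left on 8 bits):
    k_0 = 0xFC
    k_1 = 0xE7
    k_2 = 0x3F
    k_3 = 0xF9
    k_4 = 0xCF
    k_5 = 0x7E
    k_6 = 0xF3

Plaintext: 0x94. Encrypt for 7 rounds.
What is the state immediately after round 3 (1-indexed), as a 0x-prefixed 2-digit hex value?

0xFB

s_0 = plaintext = 0x94
s_1 = Round(s_0, k_0) = 0xCA
s_2 = Round(s_1, k_1) = 0xA5
s_3 = Round(s_2, k_2) = 0xFB
s_4 = Round(s_3, k_3) = 0x59
s_5 = Round(s_4, k_4) = 0x9A
s_6 = Round(s_5, k_5) = 0x38
s_7 = Round(s_6, k_6) = 0x2F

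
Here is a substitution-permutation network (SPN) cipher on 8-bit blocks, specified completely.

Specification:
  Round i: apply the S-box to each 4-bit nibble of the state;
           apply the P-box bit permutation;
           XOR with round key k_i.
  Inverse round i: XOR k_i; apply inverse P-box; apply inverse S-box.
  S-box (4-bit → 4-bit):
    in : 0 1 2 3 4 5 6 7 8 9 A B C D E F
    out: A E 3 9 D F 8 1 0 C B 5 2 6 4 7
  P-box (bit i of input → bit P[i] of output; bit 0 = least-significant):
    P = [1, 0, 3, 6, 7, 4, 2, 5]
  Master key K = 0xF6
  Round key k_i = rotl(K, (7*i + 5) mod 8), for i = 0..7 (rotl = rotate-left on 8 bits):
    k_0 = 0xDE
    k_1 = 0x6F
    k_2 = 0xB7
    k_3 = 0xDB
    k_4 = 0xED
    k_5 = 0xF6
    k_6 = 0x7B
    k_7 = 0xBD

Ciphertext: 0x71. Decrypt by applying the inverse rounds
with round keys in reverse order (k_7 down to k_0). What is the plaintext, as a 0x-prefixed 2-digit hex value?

s_0 = ciphertext = 0x71
s_1 = InvRound(s_0, k_7) = 0xB9
s_2 = InvRound(s_1, k_6) = 0x73
s_3 = InvRound(s_2, k_5) = 0xBC
s_4 = InvRound(s_3, k_4) = 0xC0
s_5 = InvRound(s_4, k_3) = 0xCF
s_6 = InvRound(s_5, k_2) = 0x09
s_7 = InvRound(s_6, k_1) = 0x93
s_8 = InvRound(s_7, k_0) = 0xE1

0xE1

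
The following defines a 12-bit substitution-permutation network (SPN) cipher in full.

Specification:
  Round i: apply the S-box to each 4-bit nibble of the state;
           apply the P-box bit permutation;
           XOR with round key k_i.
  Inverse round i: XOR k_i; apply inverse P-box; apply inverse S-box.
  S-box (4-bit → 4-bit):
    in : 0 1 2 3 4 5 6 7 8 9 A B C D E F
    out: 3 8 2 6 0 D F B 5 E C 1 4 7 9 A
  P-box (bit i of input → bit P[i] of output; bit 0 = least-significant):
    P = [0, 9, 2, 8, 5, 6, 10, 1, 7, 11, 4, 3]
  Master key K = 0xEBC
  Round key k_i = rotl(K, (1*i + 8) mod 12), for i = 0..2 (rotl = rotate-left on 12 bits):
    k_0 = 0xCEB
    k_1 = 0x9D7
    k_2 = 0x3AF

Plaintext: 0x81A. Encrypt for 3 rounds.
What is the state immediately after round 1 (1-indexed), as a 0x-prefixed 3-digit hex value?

0xD7D

s_0 = plaintext = 0x81A
s_1 = Round(s_0, k_0) = 0xD7D
s_2 = Round(s_1, k_1) = 0x320
s_3 = Round(s_2, k_2) = 0x9FE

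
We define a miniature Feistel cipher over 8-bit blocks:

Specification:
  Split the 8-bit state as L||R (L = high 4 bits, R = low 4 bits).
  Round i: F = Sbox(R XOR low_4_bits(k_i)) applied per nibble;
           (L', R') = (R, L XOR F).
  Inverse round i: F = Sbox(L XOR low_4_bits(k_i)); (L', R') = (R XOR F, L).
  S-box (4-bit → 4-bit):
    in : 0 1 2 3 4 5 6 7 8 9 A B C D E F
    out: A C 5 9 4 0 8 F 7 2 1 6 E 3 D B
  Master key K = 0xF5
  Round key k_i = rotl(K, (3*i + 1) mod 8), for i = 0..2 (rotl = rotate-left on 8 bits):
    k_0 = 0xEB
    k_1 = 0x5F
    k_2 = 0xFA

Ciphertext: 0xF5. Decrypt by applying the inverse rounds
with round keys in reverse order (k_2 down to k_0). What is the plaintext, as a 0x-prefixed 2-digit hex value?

0x5E

s_0 = ciphertext = 0xF5
s_1 = InvRound(s_0, k_2) = 0x5F
s_2 = InvRound(s_1, k_1) = 0xE5
s_3 = InvRound(s_2, k_0) = 0x5E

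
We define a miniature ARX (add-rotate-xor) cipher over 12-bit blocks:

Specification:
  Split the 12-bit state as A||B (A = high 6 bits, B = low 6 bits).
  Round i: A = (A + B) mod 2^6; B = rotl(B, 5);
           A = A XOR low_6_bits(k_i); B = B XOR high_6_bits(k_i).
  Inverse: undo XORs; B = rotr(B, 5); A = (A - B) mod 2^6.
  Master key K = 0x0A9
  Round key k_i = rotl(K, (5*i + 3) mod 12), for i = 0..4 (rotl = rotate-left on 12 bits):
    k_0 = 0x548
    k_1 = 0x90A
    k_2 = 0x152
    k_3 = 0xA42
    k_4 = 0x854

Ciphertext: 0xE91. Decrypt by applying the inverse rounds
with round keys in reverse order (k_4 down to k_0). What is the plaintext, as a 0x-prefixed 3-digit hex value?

s_0 = ciphertext = 0xE91
s_1 = InvRound(s_0, k_4) = 0x361
s_2 = InvRound(s_1, k_3) = 0xFD0
s_3 = InvRound(s_2, k_2) = 0x0EA
s_4 = InvRound(s_3, k_1) = 0xB5C
s_5 = InvRound(s_4, k_0) = 0x4D2

0x4D2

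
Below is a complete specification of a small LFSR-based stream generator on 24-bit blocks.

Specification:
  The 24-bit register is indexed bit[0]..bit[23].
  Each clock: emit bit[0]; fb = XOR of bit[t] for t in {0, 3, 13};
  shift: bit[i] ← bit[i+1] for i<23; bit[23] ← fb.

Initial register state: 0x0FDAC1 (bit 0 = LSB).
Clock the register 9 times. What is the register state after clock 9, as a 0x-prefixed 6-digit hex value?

reg_0 = 0x0FDAC1
clock 1: out=1, reg = 0x87ED60
clock 2: out=0, reg = 0xC3F6B0
clock 3: out=0, reg = 0xE1FB58
clock 4: out=0, reg = 0x70FDAC
clock 5: out=0, reg = 0x387ED6
clock 6: out=0, reg = 0x9C3F6B
clock 7: out=1, reg = 0xCE1FB5
clock 8: out=1, reg = 0xE70FDA
clock 9: out=0, reg = 0xF387ED

0xF387ED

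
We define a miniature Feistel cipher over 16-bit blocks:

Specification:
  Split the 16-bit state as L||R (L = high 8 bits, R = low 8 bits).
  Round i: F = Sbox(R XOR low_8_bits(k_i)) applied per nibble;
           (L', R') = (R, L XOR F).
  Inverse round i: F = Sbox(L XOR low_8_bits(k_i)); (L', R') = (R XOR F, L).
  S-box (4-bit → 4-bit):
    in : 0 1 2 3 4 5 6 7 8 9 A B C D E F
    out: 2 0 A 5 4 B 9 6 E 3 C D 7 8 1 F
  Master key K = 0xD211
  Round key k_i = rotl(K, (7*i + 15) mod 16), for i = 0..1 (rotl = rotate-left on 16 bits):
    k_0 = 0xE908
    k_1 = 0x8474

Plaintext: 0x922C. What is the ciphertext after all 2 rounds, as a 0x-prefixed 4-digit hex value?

s_0 = plaintext = 0x922C
s_1 = Round(s_0, k_0) = 0x2C36
s_2 = Round(s_1, k_1) = 0x3666

0x3666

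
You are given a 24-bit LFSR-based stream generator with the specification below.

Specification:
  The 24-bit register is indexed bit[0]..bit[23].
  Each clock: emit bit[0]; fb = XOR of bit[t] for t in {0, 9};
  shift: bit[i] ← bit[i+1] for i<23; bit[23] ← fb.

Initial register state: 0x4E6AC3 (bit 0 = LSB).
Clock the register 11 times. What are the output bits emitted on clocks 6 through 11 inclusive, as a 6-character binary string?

reg_0 = 0x4E6AC3
clock 1: out=1, reg = 0x273561
clock 2: out=1, reg = 0x939AB0
clock 3: out=0, reg = 0xC9CD58
clock 4: out=0, reg = 0x64E6AC
clock 5: out=0, reg = 0xB27356
clock 6: out=0, reg = 0xD939AB
clock 7: out=1, reg = 0xEC9CD5
clock 8: out=1, reg = 0xF64E6A
clock 9: out=0, reg = 0xFB2735
clock 10: out=1, reg = 0x7D939A
clock 11: out=0, reg = 0xBEC9CD

011010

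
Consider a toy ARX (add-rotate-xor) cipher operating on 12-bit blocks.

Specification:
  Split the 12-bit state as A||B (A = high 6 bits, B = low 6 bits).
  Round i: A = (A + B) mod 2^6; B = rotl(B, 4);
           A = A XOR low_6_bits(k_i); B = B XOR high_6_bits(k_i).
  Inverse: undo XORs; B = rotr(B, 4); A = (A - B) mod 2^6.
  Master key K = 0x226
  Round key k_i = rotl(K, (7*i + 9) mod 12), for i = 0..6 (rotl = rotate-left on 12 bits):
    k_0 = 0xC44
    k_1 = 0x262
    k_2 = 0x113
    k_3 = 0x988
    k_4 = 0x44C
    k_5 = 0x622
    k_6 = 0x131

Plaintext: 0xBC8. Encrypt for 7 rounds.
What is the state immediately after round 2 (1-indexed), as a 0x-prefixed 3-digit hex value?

s_0 = plaintext = 0xBC8
s_1 = Round(s_0, k_0) = 0xCF3
s_2 = Round(s_1, k_1) = 0x135
s_3 = Round(s_2, k_2) = 0xA99
s_4 = Round(s_3, k_3) = 0x2F0
s_5 = Round(s_4, k_4) = 0xDDD
s_6 = Round(s_5, k_5) = 0xD8F
s_7 = Round(s_6, k_6) = 0xD37

0x135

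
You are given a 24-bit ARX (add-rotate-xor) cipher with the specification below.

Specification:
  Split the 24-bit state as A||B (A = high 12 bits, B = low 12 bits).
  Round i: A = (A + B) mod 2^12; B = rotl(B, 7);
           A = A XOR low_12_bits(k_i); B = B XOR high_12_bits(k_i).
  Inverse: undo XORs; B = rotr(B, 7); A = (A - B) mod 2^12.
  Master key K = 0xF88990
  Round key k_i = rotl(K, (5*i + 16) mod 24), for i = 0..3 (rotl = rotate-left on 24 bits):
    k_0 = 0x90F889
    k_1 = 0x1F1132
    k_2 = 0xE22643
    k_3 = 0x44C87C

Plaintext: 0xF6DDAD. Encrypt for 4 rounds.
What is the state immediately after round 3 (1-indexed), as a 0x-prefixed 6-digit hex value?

0x296926

s_0 = plaintext = 0xF6DDAD
s_1 = Round(s_0, k_0) = 0x593FE2
s_2 = Round(s_1, k_1) = 0x44708E
s_3 = Round(s_2, k_2) = 0x296926
s_4 = Round(s_3, k_3) = 0x3C0705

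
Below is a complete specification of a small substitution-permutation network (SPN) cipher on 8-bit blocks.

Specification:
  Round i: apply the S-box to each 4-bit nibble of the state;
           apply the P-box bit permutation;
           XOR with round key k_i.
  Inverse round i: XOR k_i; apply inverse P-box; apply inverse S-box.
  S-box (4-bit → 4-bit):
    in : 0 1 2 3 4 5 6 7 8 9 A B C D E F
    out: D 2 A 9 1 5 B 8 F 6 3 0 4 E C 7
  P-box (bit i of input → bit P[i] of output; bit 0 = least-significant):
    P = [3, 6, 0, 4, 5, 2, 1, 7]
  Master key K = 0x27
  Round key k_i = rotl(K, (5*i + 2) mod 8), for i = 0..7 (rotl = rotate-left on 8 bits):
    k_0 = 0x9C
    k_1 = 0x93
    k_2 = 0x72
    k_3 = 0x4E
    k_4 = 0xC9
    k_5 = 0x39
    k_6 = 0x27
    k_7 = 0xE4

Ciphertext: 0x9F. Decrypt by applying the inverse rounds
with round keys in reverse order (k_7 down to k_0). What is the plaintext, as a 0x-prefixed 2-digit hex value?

s_0 = ciphertext = 0x9F
s_1 = InvRound(s_0, k_7) = 0x58
s_2 = InvRound(s_1, k_6) = 0xF8
s_3 = InvRound(s_2, k_5) = 0x79
s_4 = InvRound(s_3, k_4) = 0x37
s_5 = InvRound(s_4, k_3) = 0x48
s_6 = InvRound(s_5, k_2) = 0x53
s_7 = InvRound(s_6, k_1) = 0x71
s_8 = InvRound(s_7, k_0) = 0x6F

0x6F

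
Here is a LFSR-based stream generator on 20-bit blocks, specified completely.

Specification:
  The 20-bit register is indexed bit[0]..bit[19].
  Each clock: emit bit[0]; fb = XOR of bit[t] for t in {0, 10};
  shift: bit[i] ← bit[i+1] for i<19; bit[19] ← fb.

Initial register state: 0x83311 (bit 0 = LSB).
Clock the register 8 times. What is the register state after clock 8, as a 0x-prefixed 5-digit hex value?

0x1D833

reg_0 = 0x83311
clock 1: out=1, reg = 0xC1988
clock 2: out=0, reg = 0x60CC4
clock 3: out=0, reg = 0xB0662
clock 4: out=0, reg = 0xD8331
clock 5: out=1, reg = 0xEC198
clock 6: out=0, reg = 0x760CC
clock 7: out=0, reg = 0x3B066
clock 8: out=0, reg = 0x1D833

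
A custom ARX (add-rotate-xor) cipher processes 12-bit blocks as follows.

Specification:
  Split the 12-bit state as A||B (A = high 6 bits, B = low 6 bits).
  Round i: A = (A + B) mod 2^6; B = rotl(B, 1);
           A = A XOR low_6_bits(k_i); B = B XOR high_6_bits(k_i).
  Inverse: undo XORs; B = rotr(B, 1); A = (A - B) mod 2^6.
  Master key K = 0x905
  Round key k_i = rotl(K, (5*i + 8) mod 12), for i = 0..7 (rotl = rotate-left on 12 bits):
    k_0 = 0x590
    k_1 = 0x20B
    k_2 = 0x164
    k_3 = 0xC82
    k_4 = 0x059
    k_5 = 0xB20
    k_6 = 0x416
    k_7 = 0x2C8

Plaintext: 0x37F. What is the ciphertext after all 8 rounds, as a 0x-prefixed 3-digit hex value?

0x844

s_0 = plaintext = 0x37F
s_1 = Round(s_0, k_0) = 0x729
s_2 = Round(s_1, k_1) = 0x39B
s_3 = Round(s_2, k_2) = 0x373
s_4 = Round(s_3, k_3) = 0x095
s_5 = Round(s_4, k_4) = 0x3AB
s_6 = Round(s_5, k_5) = 0x67B
s_7 = Round(s_6, k_6) = 0x0A7
s_8 = Round(s_7, k_7) = 0x844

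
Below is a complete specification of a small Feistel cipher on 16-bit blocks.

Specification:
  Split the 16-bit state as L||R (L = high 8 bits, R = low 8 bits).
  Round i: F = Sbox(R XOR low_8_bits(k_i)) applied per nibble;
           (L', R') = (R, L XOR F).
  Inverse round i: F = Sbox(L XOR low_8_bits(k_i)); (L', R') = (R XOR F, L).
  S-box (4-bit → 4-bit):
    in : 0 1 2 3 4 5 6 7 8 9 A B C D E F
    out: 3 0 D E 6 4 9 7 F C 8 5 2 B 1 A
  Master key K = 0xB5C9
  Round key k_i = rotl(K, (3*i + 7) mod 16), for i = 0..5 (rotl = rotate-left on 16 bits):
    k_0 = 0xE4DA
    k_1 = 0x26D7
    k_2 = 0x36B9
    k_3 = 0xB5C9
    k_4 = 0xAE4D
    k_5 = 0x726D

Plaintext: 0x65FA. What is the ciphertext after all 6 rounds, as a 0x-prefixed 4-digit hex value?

0x3F07

s_0 = plaintext = 0x65FA
s_1 = Round(s_0, k_0) = 0xFAB6
s_2 = Round(s_1, k_1) = 0xB66A
s_3 = Round(s_2, k_2) = 0x6A08
s_4 = Round(s_3, k_3) = 0x084A
s_5 = Round(s_4, k_4) = 0x4A3F
s_6 = Round(s_5, k_5) = 0x3F07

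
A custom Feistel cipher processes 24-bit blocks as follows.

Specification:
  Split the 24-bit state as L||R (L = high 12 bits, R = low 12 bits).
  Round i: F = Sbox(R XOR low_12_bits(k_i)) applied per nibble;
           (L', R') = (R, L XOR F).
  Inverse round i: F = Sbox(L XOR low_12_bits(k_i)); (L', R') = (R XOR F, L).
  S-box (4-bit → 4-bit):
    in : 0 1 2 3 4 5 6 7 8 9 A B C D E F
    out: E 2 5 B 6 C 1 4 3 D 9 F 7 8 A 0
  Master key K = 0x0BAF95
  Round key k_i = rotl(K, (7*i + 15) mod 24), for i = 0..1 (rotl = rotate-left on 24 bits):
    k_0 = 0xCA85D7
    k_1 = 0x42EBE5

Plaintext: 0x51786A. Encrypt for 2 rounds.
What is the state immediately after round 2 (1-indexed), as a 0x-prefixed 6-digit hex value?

s_0 = plaintext = 0x51786A
s_1 = Round(s_0, k_0) = 0x86ADEF
s_2 = Round(s_1, k_1) = 0xDEF983

0xDEF983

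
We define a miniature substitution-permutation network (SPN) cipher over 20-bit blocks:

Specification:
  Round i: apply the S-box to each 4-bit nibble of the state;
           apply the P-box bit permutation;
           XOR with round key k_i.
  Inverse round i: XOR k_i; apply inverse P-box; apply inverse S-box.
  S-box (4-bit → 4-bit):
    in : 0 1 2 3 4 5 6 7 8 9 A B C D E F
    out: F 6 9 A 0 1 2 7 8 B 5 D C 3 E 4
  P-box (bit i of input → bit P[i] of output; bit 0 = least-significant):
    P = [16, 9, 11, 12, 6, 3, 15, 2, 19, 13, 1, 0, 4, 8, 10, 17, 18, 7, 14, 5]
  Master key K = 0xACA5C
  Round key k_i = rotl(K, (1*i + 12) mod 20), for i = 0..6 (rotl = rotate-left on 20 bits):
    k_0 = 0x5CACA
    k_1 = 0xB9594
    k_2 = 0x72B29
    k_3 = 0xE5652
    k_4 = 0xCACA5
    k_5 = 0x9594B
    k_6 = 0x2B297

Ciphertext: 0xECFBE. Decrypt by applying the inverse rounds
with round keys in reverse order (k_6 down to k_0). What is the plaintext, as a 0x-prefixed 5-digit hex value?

0x77361

s_0 = ciphertext = 0xECFBE
s_1 = InvRound(s_0, k_6) = 0xB196C
s_2 = InvRound(s_1, k_5) = 0xC8C84
s_3 = InvRound(s_2, k_4) = 0x84344
s_4 = InvRound(s_3, k_3) = 0x50F88
s_5 = InvRound(s_4, k_2) = 0x3C344
s_6 = InvRound(s_5, k_1) = 0x1A553
s_7 = InvRound(s_6, k_0) = 0x77361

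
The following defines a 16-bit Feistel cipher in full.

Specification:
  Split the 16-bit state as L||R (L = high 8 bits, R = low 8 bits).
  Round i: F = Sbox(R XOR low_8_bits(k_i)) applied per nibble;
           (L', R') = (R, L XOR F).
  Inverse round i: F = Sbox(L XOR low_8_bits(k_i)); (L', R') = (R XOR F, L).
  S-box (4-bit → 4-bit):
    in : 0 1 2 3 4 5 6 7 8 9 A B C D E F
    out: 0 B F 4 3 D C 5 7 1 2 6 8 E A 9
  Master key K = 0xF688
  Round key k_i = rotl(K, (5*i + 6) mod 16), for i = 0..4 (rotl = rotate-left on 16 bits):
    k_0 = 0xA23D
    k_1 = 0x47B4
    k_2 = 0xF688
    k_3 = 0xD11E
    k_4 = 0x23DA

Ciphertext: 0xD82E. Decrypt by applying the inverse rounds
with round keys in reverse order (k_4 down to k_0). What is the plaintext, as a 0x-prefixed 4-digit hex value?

0x4962

s_0 = ciphertext = 0xD82E
s_1 = InvRound(s_0, k_4) = 0x21D8
s_2 = InvRound(s_1, k_3) = 0x9121
s_3 = InvRound(s_2, k_2) = 0x9091
s_4 = InvRound(s_3, k_1) = 0x6290
s_5 = InvRound(s_4, k_0) = 0x4962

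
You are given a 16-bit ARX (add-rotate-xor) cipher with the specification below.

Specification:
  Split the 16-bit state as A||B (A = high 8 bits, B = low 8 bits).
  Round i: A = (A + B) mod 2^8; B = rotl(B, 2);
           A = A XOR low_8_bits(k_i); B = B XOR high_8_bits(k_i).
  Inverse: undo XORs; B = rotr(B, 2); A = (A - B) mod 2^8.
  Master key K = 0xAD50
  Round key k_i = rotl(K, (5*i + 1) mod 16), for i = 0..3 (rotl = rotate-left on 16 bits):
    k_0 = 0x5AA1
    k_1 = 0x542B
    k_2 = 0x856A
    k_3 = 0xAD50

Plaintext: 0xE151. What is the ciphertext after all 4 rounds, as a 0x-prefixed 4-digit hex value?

0x8039

s_0 = plaintext = 0xE151
s_1 = Round(s_0, k_0) = 0x931F
s_2 = Round(s_1, k_1) = 0x9928
s_3 = Round(s_2, k_2) = 0xAB25
s_4 = Round(s_3, k_3) = 0x8039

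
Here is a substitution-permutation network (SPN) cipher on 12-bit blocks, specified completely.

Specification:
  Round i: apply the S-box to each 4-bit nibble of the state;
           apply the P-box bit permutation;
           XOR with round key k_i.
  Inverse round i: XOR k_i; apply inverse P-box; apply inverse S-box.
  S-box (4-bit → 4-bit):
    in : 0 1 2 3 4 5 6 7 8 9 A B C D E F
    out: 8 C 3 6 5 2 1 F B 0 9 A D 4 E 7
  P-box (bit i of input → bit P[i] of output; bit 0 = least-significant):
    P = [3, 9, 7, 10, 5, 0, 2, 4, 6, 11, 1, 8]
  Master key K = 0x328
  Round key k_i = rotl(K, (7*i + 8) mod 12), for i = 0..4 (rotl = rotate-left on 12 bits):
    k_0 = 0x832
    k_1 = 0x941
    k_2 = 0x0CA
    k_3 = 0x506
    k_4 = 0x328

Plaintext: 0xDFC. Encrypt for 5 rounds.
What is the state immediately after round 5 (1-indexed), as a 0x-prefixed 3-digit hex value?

0x0F8

s_0 = plaintext = 0xDFC
s_1 = Round(s_0, k_0) = 0xC9D
s_2 = Round(s_1, k_1) = 0x883
s_3 = Round(s_2, k_2) = 0xB3B
s_4 = Round(s_3, k_3) = 0xA03
s_5 = Round(s_4, k_4) = 0x0F8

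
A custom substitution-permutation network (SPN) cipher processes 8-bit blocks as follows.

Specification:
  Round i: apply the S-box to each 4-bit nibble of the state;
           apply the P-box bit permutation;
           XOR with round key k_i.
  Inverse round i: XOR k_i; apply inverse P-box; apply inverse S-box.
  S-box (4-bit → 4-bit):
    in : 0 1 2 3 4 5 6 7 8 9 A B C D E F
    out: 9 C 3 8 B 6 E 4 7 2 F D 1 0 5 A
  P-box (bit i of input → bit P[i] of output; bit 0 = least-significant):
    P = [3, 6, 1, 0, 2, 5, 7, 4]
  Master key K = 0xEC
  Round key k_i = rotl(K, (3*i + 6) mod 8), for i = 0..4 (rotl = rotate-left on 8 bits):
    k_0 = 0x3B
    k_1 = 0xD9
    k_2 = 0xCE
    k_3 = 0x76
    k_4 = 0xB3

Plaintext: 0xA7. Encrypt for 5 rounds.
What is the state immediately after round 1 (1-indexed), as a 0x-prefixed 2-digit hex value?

s_0 = plaintext = 0xA7
s_1 = Round(s_0, k_0) = 0x8D
s_2 = Round(s_1, k_1) = 0x7D
s_3 = Round(s_2, k_2) = 0x4E
s_4 = Round(s_3, k_3) = 0x48
s_5 = Round(s_4, k_4) = 0xCD

0x8D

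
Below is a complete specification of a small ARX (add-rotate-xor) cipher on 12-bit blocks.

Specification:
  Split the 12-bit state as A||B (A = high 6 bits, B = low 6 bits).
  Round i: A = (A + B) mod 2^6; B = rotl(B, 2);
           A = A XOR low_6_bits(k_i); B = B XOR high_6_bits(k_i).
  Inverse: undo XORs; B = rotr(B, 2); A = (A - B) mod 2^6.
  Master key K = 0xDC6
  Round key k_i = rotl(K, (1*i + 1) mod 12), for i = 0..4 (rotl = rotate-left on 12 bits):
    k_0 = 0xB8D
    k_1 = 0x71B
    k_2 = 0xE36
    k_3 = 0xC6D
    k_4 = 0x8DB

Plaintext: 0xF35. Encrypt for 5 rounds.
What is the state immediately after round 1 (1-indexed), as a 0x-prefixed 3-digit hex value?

0xF39

s_0 = plaintext = 0xF35
s_1 = Round(s_0, k_0) = 0xF39
s_2 = Round(s_1, k_1) = 0xBBB
s_3 = Round(s_2, k_2) = 0x7D7
s_4 = Round(s_3, k_3) = 0x6EC
s_5 = Round(s_4, k_4) = 0x711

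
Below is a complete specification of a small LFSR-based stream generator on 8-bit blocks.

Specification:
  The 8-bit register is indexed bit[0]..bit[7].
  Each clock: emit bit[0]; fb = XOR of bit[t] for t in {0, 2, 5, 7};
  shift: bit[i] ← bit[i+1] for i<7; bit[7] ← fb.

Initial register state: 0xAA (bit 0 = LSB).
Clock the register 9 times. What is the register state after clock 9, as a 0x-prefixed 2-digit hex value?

0x6E

reg_0 = 0xAA
clock 1: out=0, reg = 0x55
clock 2: out=1, reg = 0x2A
clock 3: out=0, reg = 0x95
clock 4: out=1, reg = 0xCA
clock 5: out=0, reg = 0xE5
clock 6: out=1, reg = 0x72
clock 7: out=0, reg = 0xB9
clock 8: out=1, reg = 0xDC
clock 9: out=0, reg = 0x6E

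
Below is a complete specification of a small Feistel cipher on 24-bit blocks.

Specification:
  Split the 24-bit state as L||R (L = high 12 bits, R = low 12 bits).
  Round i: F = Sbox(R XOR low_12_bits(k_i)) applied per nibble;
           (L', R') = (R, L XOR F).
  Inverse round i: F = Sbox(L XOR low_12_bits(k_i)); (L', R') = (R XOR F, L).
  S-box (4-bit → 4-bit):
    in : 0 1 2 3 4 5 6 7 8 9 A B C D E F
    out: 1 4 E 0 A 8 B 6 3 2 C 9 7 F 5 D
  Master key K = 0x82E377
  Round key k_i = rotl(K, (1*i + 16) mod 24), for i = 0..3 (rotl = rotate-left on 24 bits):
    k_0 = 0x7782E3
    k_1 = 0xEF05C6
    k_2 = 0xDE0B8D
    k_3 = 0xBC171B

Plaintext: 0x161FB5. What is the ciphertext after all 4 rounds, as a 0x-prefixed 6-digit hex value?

s_0 = plaintext = 0x161FB5
s_1 = Round(s_0, k_0) = 0xFB5EEA
s_2 = Round(s_1, k_1) = 0xEEA652
s_3 = Round(s_2, k_2) = 0x652117
s_4 = Round(s_3, k_3) = 0x117D45

0x117D45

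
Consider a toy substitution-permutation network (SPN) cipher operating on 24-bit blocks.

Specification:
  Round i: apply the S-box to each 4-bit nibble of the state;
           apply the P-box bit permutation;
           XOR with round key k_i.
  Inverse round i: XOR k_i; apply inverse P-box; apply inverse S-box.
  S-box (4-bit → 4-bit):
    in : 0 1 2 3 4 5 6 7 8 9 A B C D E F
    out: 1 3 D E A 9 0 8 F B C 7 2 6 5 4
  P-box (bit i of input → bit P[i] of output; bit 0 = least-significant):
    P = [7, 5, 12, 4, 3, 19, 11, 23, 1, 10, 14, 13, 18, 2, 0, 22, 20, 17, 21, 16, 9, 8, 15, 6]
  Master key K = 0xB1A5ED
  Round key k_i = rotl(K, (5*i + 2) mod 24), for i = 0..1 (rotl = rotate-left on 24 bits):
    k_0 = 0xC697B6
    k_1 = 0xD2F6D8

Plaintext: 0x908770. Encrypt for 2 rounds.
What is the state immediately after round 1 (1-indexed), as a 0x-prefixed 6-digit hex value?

s_0 = plaintext = 0x908770
s_1 = Round(s_0, k_0) = 0x12B473
s_2 = Round(s_1, k_1) = 0x67C1ED

0x12B473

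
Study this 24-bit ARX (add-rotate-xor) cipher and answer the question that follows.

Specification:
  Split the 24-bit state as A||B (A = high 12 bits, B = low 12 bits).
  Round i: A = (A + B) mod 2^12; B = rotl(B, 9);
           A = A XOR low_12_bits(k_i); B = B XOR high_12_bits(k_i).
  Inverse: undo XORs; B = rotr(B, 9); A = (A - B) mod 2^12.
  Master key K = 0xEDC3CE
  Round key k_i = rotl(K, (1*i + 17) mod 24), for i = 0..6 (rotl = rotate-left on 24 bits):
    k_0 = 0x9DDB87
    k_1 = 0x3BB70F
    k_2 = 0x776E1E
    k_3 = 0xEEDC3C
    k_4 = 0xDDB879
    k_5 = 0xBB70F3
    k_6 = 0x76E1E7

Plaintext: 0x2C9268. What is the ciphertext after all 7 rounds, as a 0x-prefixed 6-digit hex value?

0x1EACA7

s_0 = plaintext = 0x2C9268
s_1 = Round(s_0, k_0) = 0xEB6990
s_2 = Round(s_1, k_1) = 0xF49289
s_3 = Round(s_2, k_2) = 0xFCC527
s_4 = Round(s_3, k_3) = 0x8CF049
s_5 = Round(s_4, k_4) = 0x161FD2
s_6 = Round(s_5, k_5) = 0x1C0E4D
s_7 = Round(s_6, k_6) = 0x1EACA7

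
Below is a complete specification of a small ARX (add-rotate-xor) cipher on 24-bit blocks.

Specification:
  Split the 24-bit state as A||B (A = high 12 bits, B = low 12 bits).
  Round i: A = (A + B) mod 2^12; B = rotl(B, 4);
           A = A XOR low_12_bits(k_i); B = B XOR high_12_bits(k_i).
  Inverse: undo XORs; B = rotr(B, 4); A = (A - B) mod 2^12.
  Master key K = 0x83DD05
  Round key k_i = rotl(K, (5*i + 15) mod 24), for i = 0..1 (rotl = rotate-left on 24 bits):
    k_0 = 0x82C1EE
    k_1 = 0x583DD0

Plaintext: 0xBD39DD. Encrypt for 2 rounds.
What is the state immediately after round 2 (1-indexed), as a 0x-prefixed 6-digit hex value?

0x783AD6

s_0 = plaintext = 0xBD39DD
s_1 = Round(s_0, k_0) = 0x45E5F5
s_2 = Round(s_1, k_1) = 0x783AD6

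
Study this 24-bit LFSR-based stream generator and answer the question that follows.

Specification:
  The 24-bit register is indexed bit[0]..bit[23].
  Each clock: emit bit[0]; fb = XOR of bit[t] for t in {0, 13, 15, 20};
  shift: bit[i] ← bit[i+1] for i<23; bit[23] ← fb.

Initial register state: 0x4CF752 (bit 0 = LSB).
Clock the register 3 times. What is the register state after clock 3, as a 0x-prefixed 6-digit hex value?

0x099EEA

reg_0 = 0x4CF752
clock 1: out=0, reg = 0x267BA9
clock 2: out=1, reg = 0x133DD4
clock 3: out=0, reg = 0x099EEA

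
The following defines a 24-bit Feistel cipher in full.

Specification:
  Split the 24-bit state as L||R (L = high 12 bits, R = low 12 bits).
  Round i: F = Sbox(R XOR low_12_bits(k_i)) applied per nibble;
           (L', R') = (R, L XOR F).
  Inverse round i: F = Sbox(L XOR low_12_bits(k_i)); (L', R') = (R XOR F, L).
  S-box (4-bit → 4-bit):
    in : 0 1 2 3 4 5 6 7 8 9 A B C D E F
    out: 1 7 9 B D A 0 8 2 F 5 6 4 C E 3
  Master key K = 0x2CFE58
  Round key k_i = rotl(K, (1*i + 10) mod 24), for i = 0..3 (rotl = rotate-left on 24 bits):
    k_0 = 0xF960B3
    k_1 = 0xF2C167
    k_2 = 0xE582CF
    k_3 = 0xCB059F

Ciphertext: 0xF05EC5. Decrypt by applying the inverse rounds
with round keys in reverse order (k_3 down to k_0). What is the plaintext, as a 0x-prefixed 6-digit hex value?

0x4ABC97

s_0 = ciphertext = 0xF05EC5
s_1 = InvRound(s_0, k_3) = 0xB30F05
s_2 = InvRound(s_1, k_2) = 0x036B30
s_3 = InvRound(s_2, k_1) = 0xC97036
s_4 = InvRound(s_3, k_0) = 0x4ABC97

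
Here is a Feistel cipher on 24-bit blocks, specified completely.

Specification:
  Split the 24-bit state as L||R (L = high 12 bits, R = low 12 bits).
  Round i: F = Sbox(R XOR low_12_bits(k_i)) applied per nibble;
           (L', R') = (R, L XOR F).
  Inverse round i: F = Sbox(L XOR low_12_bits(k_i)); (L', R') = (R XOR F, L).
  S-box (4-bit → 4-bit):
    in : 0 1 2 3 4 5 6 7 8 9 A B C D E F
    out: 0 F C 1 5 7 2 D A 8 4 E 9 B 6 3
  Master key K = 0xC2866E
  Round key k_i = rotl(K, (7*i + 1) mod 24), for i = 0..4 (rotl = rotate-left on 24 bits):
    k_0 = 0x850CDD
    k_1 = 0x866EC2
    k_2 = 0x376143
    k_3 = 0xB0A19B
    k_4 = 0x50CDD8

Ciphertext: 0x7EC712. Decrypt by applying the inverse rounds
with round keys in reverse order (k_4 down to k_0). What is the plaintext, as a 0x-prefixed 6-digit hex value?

s_0 = ciphertext = 0x7EC712
s_1 = InvRound(s_0, k_4) = 0x3077EC
s_2 = InvRound(s_1, k_3) = 0xB65307
s_3 = InvRound(s_2, k_2) = 0x7C5B65
s_4 = InvRound(s_3, k_1) = 0x3687C5
s_5 = InvRound(s_4, k_0) = 0x422368

0x422368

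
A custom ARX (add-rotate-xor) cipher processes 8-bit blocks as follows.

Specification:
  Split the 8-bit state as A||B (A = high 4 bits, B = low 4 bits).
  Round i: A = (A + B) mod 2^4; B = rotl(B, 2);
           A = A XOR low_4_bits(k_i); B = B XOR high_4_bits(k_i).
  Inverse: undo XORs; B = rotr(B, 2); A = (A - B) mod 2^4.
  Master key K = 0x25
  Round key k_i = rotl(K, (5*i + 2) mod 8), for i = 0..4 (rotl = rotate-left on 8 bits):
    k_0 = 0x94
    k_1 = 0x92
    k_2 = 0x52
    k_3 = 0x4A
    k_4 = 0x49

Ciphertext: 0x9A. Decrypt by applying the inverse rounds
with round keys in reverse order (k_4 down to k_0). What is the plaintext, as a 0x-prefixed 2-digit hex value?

0x55

s_0 = ciphertext = 0x9A
s_1 = InvRound(s_0, k_4) = 0x5B
s_2 = InvRound(s_1, k_3) = 0x0F
s_3 = InvRound(s_2, k_2) = 0x8A
s_4 = InvRound(s_3, k_1) = 0xEC
s_5 = InvRound(s_4, k_0) = 0x55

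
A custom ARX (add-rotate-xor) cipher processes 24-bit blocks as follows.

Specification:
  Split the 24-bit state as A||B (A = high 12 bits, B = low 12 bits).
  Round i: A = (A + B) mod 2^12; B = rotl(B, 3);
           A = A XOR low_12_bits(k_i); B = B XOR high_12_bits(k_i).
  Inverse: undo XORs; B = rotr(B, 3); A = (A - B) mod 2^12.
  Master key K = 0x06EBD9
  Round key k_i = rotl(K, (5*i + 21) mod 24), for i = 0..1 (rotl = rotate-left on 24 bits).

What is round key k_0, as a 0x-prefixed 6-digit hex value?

0x20DD7B

K = 0x06EBD9
k_0 = rotl(K, (5*0+21) mod 24) = rotl(K, 21) = 0x20DD7B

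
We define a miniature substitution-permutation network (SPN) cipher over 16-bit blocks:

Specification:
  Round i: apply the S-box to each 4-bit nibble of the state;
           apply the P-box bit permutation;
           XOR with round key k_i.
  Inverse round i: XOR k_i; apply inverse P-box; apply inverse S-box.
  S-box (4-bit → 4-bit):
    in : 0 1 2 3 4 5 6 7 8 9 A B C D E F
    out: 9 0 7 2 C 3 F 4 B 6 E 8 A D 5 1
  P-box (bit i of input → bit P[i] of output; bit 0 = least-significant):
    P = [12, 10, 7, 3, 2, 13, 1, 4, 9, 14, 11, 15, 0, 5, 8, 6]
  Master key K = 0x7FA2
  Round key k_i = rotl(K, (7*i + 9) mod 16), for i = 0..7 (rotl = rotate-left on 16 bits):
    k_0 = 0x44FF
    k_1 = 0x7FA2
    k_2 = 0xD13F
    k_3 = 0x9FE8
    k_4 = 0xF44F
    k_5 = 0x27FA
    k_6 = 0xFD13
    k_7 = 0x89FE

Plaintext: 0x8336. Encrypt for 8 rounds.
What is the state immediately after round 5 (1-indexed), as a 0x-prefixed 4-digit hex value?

s_0 = plaintext = 0x8336
s_1 = Round(s_0, k_0) = 0x3016
s_2 = Round(s_1, k_1) = 0xE90A
s_3 = Round(s_2, k_2) = 0x9CA2
s_4 = Round(s_3, k_3) = 0x6A5A
s_5 = Round(s_4, k_4) = 0x19A2
s_6 = Round(s_5, k_5) = 0x5B68
s_7 = Round(s_6, k_6) = 0x492C
s_8 = Round(s_7, k_7) = 0xE4B0

0x19A2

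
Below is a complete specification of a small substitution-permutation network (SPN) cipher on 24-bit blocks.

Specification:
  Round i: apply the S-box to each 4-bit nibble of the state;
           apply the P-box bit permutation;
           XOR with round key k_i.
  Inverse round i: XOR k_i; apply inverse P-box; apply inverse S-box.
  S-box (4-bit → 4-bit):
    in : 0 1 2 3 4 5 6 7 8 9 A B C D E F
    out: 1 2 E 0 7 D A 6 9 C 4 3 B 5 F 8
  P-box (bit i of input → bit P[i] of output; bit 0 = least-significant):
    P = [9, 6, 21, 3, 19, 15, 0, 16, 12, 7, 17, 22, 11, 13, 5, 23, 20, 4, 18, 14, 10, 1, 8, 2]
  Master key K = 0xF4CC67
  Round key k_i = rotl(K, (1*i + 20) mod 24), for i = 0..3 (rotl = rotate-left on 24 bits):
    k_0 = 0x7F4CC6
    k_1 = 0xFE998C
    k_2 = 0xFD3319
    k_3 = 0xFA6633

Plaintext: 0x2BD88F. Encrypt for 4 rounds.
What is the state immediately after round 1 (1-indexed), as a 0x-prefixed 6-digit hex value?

s_0 = plaintext = 0x2BD88F
s_1 = Round(s_0, k_0) = 0x2655F8
s_2 = Round(s_1, k_1) = 0x3DC2B2
s_3 = Round(s_2, k_2) = 0x039BD1
s_4 = Round(s_3, k_3) = 0x7272D2

0x2655F8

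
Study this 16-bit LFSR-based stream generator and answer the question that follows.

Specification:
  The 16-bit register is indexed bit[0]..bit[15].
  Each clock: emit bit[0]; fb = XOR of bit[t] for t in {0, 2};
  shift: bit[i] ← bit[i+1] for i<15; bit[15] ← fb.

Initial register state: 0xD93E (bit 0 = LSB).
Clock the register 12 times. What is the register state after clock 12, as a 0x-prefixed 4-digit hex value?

reg_0 = 0xD93E
clock 1: out=0, reg = 0xEC9F
clock 2: out=1, reg = 0x764F
clock 3: out=1, reg = 0x3B27
clock 4: out=1, reg = 0x1D93
clock 5: out=1, reg = 0x8EC9
clock 6: out=1, reg = 0xC764
clock 7: out=0, reg = 0xE3B2
clock 8: out=0, reg = 0x71D9
clock 9: out=1, reg = 0xB8EC
clock 10: out=0, reg = 0xDC76
clock 11: out=0, reg = 0xEE3B
clock 12: out=1, reg = 0xF71D

0xF71D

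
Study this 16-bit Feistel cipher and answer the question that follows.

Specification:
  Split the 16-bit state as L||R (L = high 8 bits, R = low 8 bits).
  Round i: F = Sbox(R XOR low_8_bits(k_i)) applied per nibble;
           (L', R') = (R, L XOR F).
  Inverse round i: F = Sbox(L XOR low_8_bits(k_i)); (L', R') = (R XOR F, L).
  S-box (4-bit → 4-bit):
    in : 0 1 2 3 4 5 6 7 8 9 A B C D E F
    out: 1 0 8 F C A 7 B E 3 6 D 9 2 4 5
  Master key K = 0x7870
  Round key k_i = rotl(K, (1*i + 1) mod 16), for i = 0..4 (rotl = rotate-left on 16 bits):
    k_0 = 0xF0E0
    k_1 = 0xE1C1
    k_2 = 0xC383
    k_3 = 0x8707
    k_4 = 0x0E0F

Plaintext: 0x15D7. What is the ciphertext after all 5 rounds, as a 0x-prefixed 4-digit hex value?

0xC15A

s_0 = plaintext = 0x15D7
s_1 = Round(s_0, k_0) = 0xD7EE
s_2 = Round(s_1, k_1) = 0xEE52
s_3 = Round(s_2, k_2) = 0x52CE
s_4 = Round(s_3, k_3) = 0xCEC1
s_5 = Round(s_4, k_4) = 0xC15A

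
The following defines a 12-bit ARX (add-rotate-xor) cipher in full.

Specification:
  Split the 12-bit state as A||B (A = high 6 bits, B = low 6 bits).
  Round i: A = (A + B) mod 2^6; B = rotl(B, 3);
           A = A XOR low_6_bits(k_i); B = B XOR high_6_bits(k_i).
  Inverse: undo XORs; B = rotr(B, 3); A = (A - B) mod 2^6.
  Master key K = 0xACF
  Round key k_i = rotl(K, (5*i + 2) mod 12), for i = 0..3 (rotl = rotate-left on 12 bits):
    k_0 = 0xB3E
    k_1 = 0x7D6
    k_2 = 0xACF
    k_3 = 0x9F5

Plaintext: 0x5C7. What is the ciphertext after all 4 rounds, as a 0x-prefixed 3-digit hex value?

0x847

s_0 = plaintext = 0x5C7
s_1 = Round(s_0, k_0) = 0x814
s_2 = Round(s_1, k_1) = 0x8BD
s_3 = Round(s_2, k_2) = 0x404
s_4 = Round(s_3, k_3) = 0x847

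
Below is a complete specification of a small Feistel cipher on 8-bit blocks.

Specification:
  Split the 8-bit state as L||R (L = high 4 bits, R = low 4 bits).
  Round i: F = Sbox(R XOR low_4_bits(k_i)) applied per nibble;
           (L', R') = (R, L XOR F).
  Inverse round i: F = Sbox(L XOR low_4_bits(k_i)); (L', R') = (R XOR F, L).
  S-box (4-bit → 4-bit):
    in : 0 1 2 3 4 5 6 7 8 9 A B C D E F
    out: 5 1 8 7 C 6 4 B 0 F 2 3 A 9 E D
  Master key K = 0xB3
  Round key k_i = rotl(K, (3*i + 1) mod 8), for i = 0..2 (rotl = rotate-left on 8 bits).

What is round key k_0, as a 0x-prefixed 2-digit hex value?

0x67

K = 0xB3
k_0 = rotl(K, (3*0+1) mod 8) = rotl(K, 1) = 0x67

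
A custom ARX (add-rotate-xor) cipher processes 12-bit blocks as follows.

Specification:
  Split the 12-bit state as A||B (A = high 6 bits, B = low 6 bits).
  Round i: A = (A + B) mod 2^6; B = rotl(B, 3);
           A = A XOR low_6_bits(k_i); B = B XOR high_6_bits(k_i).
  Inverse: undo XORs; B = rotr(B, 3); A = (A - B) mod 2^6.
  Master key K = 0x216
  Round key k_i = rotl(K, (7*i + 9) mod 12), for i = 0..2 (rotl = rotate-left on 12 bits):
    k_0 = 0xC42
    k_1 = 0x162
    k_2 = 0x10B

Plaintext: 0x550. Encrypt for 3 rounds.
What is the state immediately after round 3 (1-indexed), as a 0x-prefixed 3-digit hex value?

0x61F

s_0 = plaintext = 0x550
s_1 = Round(s_0, k_0) = 0x9F3
s_2 = Round(s_1, k_1) = 0xE1B
s_3 = Round(s_2, k_2) = 0x61F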